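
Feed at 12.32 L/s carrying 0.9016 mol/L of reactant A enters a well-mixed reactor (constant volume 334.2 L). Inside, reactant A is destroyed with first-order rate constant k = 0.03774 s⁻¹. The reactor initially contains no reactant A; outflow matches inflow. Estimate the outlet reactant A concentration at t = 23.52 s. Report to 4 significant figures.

0.3685 mol/L

Accumulation = in − out − consumed: V dC/dt = Q C_in − Q C − k V C.
This is linear with rate a = Q/V + k = 0.0746042 s⁻¹.
C_ss = Q C_in/(Q + kV) = 0.445508 mol/L; C(t) = C_ss + (C₀ − C_ss) e^(−a t).
C(23.52) = 0.445508 + (-0.445508)·e^(−0.0746042·23.52) = 0.445508 + (-0.445508)·0.172961 = 0.368452 mol/L.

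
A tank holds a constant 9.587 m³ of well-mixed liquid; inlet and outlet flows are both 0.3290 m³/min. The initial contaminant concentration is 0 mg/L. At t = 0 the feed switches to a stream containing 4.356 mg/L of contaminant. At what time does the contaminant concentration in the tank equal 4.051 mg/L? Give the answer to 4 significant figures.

77.48 min

Unsteady species balance (constant V, well mixed): V dC/dt = Q(C_in − C), so τ = V/Q = 29.1398 min.
C(t) = C_in + (C₀ − C_in) e^(−t/τ). Set C = 4.051 and solve for t:
e^(−t/τ) = (C − C_in)/(C₀ − C_in) = (4.051 − 4.356)/(0 − 4.356) = 0.0700184
t = −τ ln(…) = 29.1398 × 2.65900 = 77.4827 min.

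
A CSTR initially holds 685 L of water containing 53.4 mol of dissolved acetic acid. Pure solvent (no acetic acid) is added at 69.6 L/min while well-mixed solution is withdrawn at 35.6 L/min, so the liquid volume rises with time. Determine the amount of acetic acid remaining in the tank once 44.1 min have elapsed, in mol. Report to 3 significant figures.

15.9 mol

Total volume: dV/dt = Q_in − Q_out = 34.000 L/min, so V(t) = 685 + 34.000 t and V(44.1) = 2184.4 L.
Species balance (pure solvent in): dm/dt = −Q_out · m/V(t).
Separate: dm/m = −Q_out dt/V(t) ⇒ ln(m/m₀) = −(Q_out/(Q_in−Q_out)) ln(V/V₀).
m = m₀ (V₀/V)^(Q_out/(Q_in−Q_out)) = 53.4 × (685/2184.4)^(1.0471) = 15.856 mol.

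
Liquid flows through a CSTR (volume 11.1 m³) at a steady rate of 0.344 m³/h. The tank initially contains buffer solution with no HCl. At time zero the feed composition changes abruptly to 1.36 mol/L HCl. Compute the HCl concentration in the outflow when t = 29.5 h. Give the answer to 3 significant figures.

Unsteady species balance (constant V, well mixed): V dC/dt = Q(C_in − C).
So dC/dt = (C_in − C)/τ with τ = V/Q = 11.1/0.344 = 32.267 h.
Integrating: C(t) = C_in + (C₀ − C_in) e^(−t/τ).
C(29.5) = 1.36 + (0 − 1.36)·e^(−29.5/32.267) = 1.36 + (-1.3600)·0.40082 = 0.81488 mol/L.

0.815 mol/L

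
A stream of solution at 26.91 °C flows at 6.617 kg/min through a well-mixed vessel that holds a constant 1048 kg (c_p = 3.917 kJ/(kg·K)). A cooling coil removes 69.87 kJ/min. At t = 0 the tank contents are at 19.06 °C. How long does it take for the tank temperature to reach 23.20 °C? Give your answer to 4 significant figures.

257.5 min

M c_p dT/dt = ṁ c_p (T_in − T) − Q̇.
τ = M/ṁ = 158.380 min; T_ss = T_in − Q̇/(ṁ c_p) = 24.2143 °C.
T(t) = T_ss + (T₀ − T_ss) e^(−t/τ). Set T = 23.20:
e^(−t/τ) = (23.20 − 24.2143)/(19.06 − 24.2143) = 0.196783
t = −158.380 · ln(0.196783) = 257.471 min.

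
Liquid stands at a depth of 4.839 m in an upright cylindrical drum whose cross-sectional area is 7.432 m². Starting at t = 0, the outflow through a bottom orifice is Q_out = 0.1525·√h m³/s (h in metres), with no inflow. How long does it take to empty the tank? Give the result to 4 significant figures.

With no inflow, A dh/dt = −0.1525 √h.
This is separable: 2 d(√h)/dt = −0.1525/A, so √h = √h₀ − (0.1525/(2A)) t.
Set h = 0: 2√h₀ = (0.1525/A) t_empty ⇒ t_empty = 2A√h₀/0.1525.
t_empty = 2·7.432·√4.839/0.1525 = 14.8640·2.19977/0.1525 = 214.409 s.

214.4 s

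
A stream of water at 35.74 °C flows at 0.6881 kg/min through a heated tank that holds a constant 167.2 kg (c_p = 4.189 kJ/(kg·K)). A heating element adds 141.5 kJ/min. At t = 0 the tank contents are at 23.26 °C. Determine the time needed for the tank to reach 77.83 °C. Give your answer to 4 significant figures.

Heat balance on the well-mixed liquid: M c_p dT/dt = ṁ c_p (T_in − T) + 141.5.
τ = M/ṁ = 242.988 min; T_ss = T_in + Q̇/(ṁ c_p) = 84.8302 °C.
T(t) = T_ss + (T₀ − T_ss) e^(−t/τ). Set T = 77.83:
e^(−t/τ) = (77.83 − 84.8302)/(23.26 − 84.8302) = 0.113694
t = −242.988 · ln(0.113694) = 528.315 min.

528.3 min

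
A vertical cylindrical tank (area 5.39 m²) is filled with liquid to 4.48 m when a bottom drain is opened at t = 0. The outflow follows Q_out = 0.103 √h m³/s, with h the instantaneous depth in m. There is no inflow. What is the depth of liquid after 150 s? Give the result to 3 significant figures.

Volume balance on the tank: A dh/dt = −0.103 √h.
Separate and integrate: 2(√h − √h₀) = −(0.103/A) t.
√h = √4.48 − 0.103·150/(2·5.39) = 2.1166 − 1.4332 = 0.68339.
h = 0.68339² = 0.46702 m.

0.467 m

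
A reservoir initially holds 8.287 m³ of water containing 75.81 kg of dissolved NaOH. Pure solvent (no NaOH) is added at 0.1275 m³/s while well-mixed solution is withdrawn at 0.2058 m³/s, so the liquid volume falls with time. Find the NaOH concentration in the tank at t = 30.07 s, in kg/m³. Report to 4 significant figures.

5.308 kg/m³

Total volume: dV/dt = Q_in − Q_out = -0.0783000 m³/s, so V(t) = 8.287 − 0.0783000 t and V(30.07) = 5.93252 m³.
Solute balance: dm/dt = 0 − Q_out C = −Q_out m/V(t).
Separate: dm/m = −Q_out dt/V(t) ⇒ ln(m/m₀) = −(Q_out/(Q_in−Q_out)) ln(V/V₀).
m = m₀ (V₀/V)^(Q_out/(Q_in−Q_out)) = 75.81 × (8.287/5.93252)^(-2.62835) = 31.4920 kg.
C = m/V = 31.4920/5.93252 = 5.30836 kg/m³.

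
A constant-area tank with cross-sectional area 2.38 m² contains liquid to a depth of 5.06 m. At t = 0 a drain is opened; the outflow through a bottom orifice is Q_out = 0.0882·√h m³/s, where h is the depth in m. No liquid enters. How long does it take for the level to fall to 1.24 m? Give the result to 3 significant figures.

61.3 s

A dh/dt = −Q_out = −0.0882 √h.
This is separable: 2 d(√h)/dt = −0.0882/A, so √h = √h₀ − (0.0882/(2A)) t.
t = 2A(√h₀ − √h)/0.0882 = 2·2.38·(√5.06 − √1.24)/0.0882
  = 4.7600 × (2.2494 − 1.1136) / 0.0882 = 61.302 s.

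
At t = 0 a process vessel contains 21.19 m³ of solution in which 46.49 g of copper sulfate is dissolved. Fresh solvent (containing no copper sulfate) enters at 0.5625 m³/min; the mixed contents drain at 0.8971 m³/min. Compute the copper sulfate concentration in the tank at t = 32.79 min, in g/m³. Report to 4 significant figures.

0.6438 g/m³

Let m(t) be the amount of copper sulfate. Volume: V(t) = V₀ + (Q_in − Q_out) t = 21.19 − 0.334600 t; V(32.79) = 10.2185 m³.
Species balance (pure solvent in): dm/dt = −Q_out · m/V(t).
dm/m = −Q_out dt/(V₀ − 0.334600 t); integrating gives ln(m/m₀) = −(Q_out/(Q_in−Q_out)) ln(V/V₀).
m = m₀ (V₀/V)^(Q_out/(Q_in−Q_out)) = 46.49 × (21.19/10.2185)^(-2.68111) = 6.57855 g.
C = m/V = 6.57855/10.2185 = 0.643790 g/m³.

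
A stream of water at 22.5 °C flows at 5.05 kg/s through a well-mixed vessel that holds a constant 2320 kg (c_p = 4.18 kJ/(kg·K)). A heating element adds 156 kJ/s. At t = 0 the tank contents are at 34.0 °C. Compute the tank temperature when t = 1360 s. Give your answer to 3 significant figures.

30.1 °C

Heat balance on the well-mixed liquid: M c_p dT/dt = ṁ c_p (T_in − T) + 156.
Rearrange: dT/dt = (T_ss − T)/τ with τ = M/ṁ = 459.41 s and T_ss = T_in + Q̇/(ṁ c_p) = 29.890 °C.
Integrating: T(t) = T_ss + (T₀ − T_ss) e^(−t/τ).
T(1360) = 29.890 + (4.1098)·e^(−1360/459.41) = 29.890 + (4.1098)·0.051801 = 30.103 °C.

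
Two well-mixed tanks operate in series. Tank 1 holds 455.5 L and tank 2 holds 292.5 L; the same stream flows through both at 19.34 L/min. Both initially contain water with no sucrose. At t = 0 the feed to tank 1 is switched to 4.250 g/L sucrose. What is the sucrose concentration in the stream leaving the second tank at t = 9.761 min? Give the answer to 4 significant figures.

Species balance on tank i: dCᵢ/dt = (Cᵢ₋₁ − Cᵢ)/τᵢ with τᵢ = Vᵢ/Q.
τ₁ = 455.5/19.34 = 23.5522 min; τ₂ = 292.5/19.34 = 15.1241 min.
Solving the cascade with C₁(0)=C₂(0)=0 gives C₂(t) = C_in[1 − (τ₁ e^(−t/τ₁) − τ₂ e^(−t/τ₂))/(τ₁ − τ₂)].
At t = 9.761: e^(−t/τ₁) = 0.660710, e^(−t/τ₂) = 0.524456.
C₂ = 4.250·[1 − (23.5522·0.660710 − 15.1241·0.524456)/(8.42813)] = 4.250·0.0947857 = 0.402839 g/L.

0.4028 g/L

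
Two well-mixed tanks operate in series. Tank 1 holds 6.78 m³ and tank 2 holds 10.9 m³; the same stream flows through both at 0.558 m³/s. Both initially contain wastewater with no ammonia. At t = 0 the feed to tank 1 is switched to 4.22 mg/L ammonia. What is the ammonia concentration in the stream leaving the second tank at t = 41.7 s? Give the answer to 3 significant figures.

3.12 mg/L

Each tank obeys Vᵢ dCᵢ/dt = Q(Cᵢ₋₁ − Cᵢ), so τᵢ = Vᵢ/Q.
τ₁ = 6.78/0.558 = 12.151 s; τ₂ = 10.9/0.558 = 19.534 s.
Solving the cascade with C₁(0)=C₂(0)=0 gives C₂(t) = C_in[1 − (τ₁ e^(−t/τ₁) − τ₂ e^(−t/τ₂))/(τ₁ − τ₂)].
At t = 41.7: e^(−t/τ₁) = 0.032324, e^(−t/τ₂) = 0.11828.
C₂ = 4.22·[1 − (12.151·0.032324 − 19.534·0.11828)/(-7.3835)] = 4.22·0.74028 = 3.1240 mg/L.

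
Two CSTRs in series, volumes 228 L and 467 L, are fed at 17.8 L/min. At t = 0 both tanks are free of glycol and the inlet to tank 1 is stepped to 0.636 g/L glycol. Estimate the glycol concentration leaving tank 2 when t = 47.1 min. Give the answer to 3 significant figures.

Each tank obeys Vᵢ dCᵢ/dt = Q(Cᵢ₋₁ − Cᵢ), so τᵢ = Vᵢ/Q.
τ₁ = 228/17.8 = 12.809 min; τ₂ = 467/17.8 = 26.236 min.
Tank 1: C₁ = C_in(1 − e^(−t/τ₁)). Tank 2 (τ₁ ≠ τ₂): C₂ = C_in[1 − (τ₁ e^(−t/τ₁) − τ₂ e^(−t/τ₂))/(τ₁ − τ₂)].
At t = 47.1: e^(−t/τ₁) = 0.025296, e^(−t/τ₂) = 0.16609.
C₂ = 0.636·[1 − (12.809·0.025296 − 26.236·0.16609)/(-13.427)] = 0.636·0.69960 = 0.44495 g/L.

0.445 g/L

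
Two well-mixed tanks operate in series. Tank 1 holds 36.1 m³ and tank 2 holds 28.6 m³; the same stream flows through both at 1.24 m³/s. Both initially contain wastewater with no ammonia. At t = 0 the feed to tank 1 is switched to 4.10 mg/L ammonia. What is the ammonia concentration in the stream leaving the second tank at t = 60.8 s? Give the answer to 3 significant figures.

2.78 mg/L

Each tank obeys Vᵢ dCᵢ/dt = Q(Cᵢ₋₁ − Cᵢ), so τᵢ = Vᵢ/Q.
τ₁ = 36.1/1.24 = 29.113 s; τ₂ = 28.6/1.24 = 23.065 s.
Solving the cascade with C₁(0)=C₂(0)=0 gives C₂(t) = C_in[1 − (τ₁ e^(−t/τ₁) − τ₂ e^(−t/τ₂))/(τ₁ − τ₂)].
At t = 60.8: e^(−t/τ₁) = 0.12388, e^(−t/τ₂) = 0.071641.
C₂ = 4.10·[1 − (29.113·0.12388 − 23.065·0.071641)/(6.0484)] = 4.10·0.67690 = 2.7753 mg/L.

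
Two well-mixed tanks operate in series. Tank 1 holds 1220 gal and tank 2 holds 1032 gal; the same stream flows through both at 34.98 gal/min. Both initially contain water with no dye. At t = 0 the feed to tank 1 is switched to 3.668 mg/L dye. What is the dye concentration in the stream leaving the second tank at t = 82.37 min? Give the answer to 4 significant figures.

2.659 mg/L

Species balance on tank i: dCᵢ/dt = (Cᵢ₋₁ − Cᵢ)/τᵢ with τᵢ = Vᵢ/Q.
τ₁ = 1220/34.98 = 34.8771 min; τ₂ = 1032/34.98 = 29.5026 min.
Tank 1: C₁ = C_in(1 − e^(−t/τ₁)). Tank 2 (τ₁ ≠ τ₂): C₂ = C_in[1 − (τ₁ e^(−t/τ₁) − τ₂ e^(−t/τ₂))/(τ₁ − τ₂)].
At t = 82.37: e^(−t/τ₁) = 0.0942576, e^(−t/τ₂) = 0.0613010.
C₂ = 3.668·[1 − (34.8771·0.0942576 − 29.5026·0.0613010)/(5.37450)] = 3.668·0.724831 = 2.65868 mg/L.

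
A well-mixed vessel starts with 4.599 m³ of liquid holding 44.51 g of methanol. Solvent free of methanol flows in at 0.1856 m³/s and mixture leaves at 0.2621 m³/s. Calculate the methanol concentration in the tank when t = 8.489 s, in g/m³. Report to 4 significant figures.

Total volume: dV/dt = Q_in − Q_out = -0.0765000 m³/s, so V(t) = 4.599 − 0.0765000 t and V(8.489) = 3.94959 m³.
Solute balance: dm/dt = 0 − Q_out C = −Q_out m/V(t).
Separate: dm/m = −Q_out dt/V(t) ⇒ ln(m/m₀) = −(Q_out/(Q_in−Q_out)) ln(V/V₀).
m = m₀ (V₀/V)^(Q_out/(Q_in−Q_out)) = 44.51 × (4.599/3.94959)^(-3.42614) = 26.4211 g.
C = m/V = 26.4211/3.94959 = 6.68958 g/m³.

6.690 g/m³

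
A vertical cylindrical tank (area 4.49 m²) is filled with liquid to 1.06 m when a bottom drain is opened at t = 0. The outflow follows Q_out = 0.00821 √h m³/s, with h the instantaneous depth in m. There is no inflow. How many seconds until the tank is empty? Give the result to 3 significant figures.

1130 s

A dh/dt = −Q_out = −0.00821 √h.
This is separable: 2 d(√h)/dt = −0.00821/A, so √h = √h₀ − (0.00821/(2A)) t.
Tank is empty when √h = 0: t_empty = 2A√h₀/0.00821.
t_empty = 2·4.49·√1.06/0.00821 = 8.9800·1.0296/0.00821 = 1126.1 s.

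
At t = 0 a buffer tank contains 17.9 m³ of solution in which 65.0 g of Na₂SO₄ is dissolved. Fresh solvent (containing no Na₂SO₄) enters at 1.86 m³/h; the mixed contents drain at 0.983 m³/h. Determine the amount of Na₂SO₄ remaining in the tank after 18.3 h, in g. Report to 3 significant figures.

Let m(t) be the amount of Na₂SO₄. Volume: V(t) = V₀ + (Q_in − Q_out) t = 17.9 + 0.87700 t; V(18.3) = 33.949 m³.
No Na₂SO₄ enters, so dm/dt = −Q_out · (m/V).
dm/m = −Q_out dt/(V₀ + 0.87700 t); integrating gives ln(m/m₀) = −(Q_out/(Q_in−Q_out)) ln(V/V₀).
m = m₀ (V₀/V)^(Q_out/(Q_in−Q_out)) = 65.0 × (17.9/33.949)^(1.1209) = 31.721 g.

31.7 g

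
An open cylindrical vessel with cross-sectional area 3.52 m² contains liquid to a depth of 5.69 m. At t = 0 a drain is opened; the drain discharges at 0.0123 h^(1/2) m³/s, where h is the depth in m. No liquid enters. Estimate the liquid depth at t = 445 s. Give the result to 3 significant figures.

A dh/dt = −Q_out = −0.0123 √h.
Separate and integrate: 2(√h − √h₀) = −(0.0123/A) t.
√h = √5.69 − 0.0123·445/(2·3.52) = 2.3854 − 0.77749 = 1.6079.
h = 1.6079² = 2.5853 m.

2.59 m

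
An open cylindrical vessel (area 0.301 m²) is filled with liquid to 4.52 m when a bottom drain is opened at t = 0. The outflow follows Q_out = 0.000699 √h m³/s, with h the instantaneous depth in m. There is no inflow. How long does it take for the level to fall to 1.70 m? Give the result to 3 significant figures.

Accumulation of liquid (constant cross-section A): A dh/dt = −0.000699 √h.
This is separable: 2 d(√h)/dt = −0.000699/A, so √h = √h₀ − (0.000699/(2A)) t.
t = 2A(√h₀ − √h)/0.000699 = 2·0.301·(√4.52 − √1.70)/0.000699
  = 0.60200 × (2.1260 − 1.3038) / 0.000699 = 708.09 s.

708 s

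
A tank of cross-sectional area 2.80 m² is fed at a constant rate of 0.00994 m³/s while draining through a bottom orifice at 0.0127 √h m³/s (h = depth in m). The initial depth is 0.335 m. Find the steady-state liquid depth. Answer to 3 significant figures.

0.613 m

Level balance: A dh/dt = 0.00994 − 0.0127 √h. Setting dh/dt = 0:
Q_in = 0.0127 √h_ss ⇒ √h_ss = 0.00994/0.0127 = 0.78268.
h_ss = 0.78268² = 0.61258 m. (Since h₀ = 0.335 m < h_ss, the level will rise toward this value.)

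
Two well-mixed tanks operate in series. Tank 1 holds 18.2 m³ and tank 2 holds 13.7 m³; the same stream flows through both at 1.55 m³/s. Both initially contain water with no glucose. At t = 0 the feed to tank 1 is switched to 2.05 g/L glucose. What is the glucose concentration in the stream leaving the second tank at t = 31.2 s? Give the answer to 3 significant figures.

1.65 g/L

Time constants: τᵢ = Vᵢ/Q for each well-mixed tank.
τ₁ = 18.2/1.55 = 11.742 s; τ₂ = 13.7/1.55 = 8.8387 s.
Tank 1: C₁ = C_in(1 − e^(−t/τ₁)). Tank 2 (τ₁ ≠ τ₂): C₂ = C_in[1 − (τ₁ e^(−t/τ₁) − τ₂ e^(−t/τ₂))/(τ₁ − τ₂)].
At t = 31.2: e^(−t/τ₁) = 0.070148, e^(−t/τ₂) = 0.029307.
C₂ = 2.05·[1 − (11.742·0.070148 − 8.8387·0.029307)/(2.9032)] = 2.05·0.80551 = 1.6513 g/L.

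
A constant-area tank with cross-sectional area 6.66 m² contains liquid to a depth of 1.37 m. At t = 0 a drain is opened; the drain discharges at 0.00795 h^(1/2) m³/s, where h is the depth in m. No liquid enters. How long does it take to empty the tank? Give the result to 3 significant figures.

1960 s

A dh/dt = −Q_out = −0.00795 √h.
∫ h^(−1/2) dh = −(0.00795/A) ∫ dt, giving 2√h = 2√h₀ − (0.00795/A) t.
Tank is empty when √h = 0: t_empty = 2A√h₀/0.00795.
t_empty = 2·6.66·√1.37/0.00795 = 13.320·1.1705/0.00795 = 1961.1 s.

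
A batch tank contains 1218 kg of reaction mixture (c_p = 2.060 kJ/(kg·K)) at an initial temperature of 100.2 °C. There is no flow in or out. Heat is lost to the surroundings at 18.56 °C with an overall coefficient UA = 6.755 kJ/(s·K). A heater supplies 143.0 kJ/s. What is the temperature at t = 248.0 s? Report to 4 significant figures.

70.74 °C

Lumped-capacitance energy balance: M c_p dT/dt = UA(T_amb − T) + Q̇.
dT/dt = (T_ss − T)/τ with T_ss = T_amb + Q̇/UA = 18.56 + 143.0/6.755 = 39.7295 °C, τ = M c_p/UA = 1218·2.060/6.755 = 371.440 s.
Integrating: T(t) = T_ss + (T₀ − T_ss) e^(−t/τ).
T(248.0) = 39.7295 + (60.4705)·0.512902 = 70.7449 °C.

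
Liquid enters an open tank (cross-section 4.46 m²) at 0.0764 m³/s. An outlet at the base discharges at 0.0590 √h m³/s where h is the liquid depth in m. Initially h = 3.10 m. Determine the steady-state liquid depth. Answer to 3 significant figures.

1.68 m

A dh/dt = Q_in − 0.0590 √h. Steady state requires inflow = outflow:
Q_in = 0.0590 √h_ss ⇒ √h_ss = 0.0764/0.0590 = 1.2949.
h_ss = 1.2949² = 1.6768 m. (Since h₀ = 3.10 m > h_ss, the level will fall toward this value.)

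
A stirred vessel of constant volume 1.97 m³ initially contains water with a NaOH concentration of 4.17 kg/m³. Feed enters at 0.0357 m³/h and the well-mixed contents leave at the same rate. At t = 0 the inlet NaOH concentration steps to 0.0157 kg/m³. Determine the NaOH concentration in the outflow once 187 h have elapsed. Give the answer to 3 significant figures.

0.156 kg/m³

Unsteady species balance (constant V, well mixed): V dC/dt = Q(C_in − C).
So dC/dt = (C_in − C)/τ with τ = V/Q = 1.97/0.0357 = 55.182 h.
Integrating: C(t) = C_in + (C₀ − C_in) e^(−t/τ).
C(187) = 0.0157 + (4.17 − 0.0157)·e^(−187/55.182) = 0.0157 + (4.1543)·0.033750 = 0.15591 kg/m³.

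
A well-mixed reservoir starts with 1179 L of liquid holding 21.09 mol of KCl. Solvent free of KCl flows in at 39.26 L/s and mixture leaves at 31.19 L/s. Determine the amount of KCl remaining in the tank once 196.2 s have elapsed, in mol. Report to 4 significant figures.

0.7852 mol

Total volume: dV/dt = Q_in − Q_out = 8.07000 L/s, so V(t) = 1179 + 8.07000 t and V(196.2) = 2762.33 L.
Solute balance: dm/dt = 0 − Q_out C = −Q_out m/V(t).
dm/m = −Q_out dt/(V₀ + 8.07000 t); integrating gives ln(m/m₀) = −(Q_out/(Q_in−Q_out)) ln(V/V₀).
m = m₀ (V₀/V)^(Q_out/(Q_in−Q_out)) = 21.09 × (1179/2762.33)^(3.86493) = 0.785182 mol.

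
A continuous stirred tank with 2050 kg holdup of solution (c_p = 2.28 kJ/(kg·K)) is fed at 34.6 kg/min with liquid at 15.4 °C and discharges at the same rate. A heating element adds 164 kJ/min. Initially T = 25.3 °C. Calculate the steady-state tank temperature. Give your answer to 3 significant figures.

17.5 °C

Energy balance: M c_p dT/dt = ṁ c_p (T_in − T) + 164.
At steady state dT/dt = 0 ⇒ T_ss = T_in + Q̇/(ṁ c_p) = 15.4 + 164/(34.6·2.28) = 17.479 °C.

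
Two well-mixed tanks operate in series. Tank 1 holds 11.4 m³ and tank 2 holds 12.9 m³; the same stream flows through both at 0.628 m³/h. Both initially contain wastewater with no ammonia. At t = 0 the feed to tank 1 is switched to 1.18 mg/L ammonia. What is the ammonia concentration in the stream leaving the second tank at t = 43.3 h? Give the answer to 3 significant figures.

0.773 mg/L

Each tank obeys Vᵢ dCᵢ/dt = Q(Cᵢ₋₁ − Cᵢ), so τᵢ = Vᵢ/Q.
τ₁ = 11.4/0.628 = 18.153 h; τ₂ = 12.9/0.628 = 20.541 h.
Tank 1: C₁ = C_in(1 − e^(−t/τ₁)). Tank 2 (τ₁ ≠ τ₂): C₂ = C_in[1 − (τ₁ e^(−t/τ₁) − τ₂ e^(−t/τ₂))/(τ₁ − τ₂)].
At t = 43.3: e^(−t/τ₁) = 0.092062, e^(−t/τ₂) = 0.12149.
C₂ = 1.18·[1 − (18.153·0.092062 − 20.541·0.12149)/(-2.3885)] = 1.18·0.65487 = 0.77275 mg/L.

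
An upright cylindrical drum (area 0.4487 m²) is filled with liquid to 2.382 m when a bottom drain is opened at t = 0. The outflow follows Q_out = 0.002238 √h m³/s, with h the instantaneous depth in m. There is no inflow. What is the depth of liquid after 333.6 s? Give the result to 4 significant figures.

0.5061 m

A dh/dt = −Q_out = −0.002238 √h.
This is separable: 2 d(√h)/dt = −0.002238/A, so √h = √h₀ − (0.002238/(2A)) t.
√h = √2.382 − 0.002238·333.6/(2·0.4487) = 1.54337 − 0.831955 = 0.711418.
h = 0.711418² = 0.506115 m.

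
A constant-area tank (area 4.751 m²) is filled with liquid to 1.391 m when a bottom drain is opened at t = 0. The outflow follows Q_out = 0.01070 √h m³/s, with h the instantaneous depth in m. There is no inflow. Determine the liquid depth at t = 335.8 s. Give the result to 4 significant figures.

0.6420 m

A dh/dt = −Q_out = −0.01070 √h.
This is separable: 2 d(√h)/dt = −0.01070/A, so √h = √h₀ − (0.01070/(2A)) t.
√h = √1.391 − 0.01070·335.8/(2·4.751) = 1.17941 − 0.378137 = 0.801269.
h = 0.801269² = 0.642033 m.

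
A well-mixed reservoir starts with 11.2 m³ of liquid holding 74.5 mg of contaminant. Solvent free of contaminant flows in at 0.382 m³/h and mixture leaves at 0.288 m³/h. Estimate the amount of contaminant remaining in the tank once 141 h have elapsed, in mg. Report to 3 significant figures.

Let m(t) be the amount of contaminant. Volume: V(t) = V₀ + (Q_in − Q_out) t = 11.2 + 0.094000 t; V(141) = 24.454 m³.
Solute balance: dm/dt = 0 − Q_out C = −Q_out m/V(t).
dm/m = −Q_out dt/(V₀ + 0.094000 t); integrating gives ln(m/m₀) = −(Q_out/(Q_in−Q_out)) ln(V/V₀).
m = m₀ (V₀/V)^(Q_out/(Q_in−Q_out)) = 74.5 × (11.2/24.454)^(3.0638) = 6.8095 mg.

6.81 mg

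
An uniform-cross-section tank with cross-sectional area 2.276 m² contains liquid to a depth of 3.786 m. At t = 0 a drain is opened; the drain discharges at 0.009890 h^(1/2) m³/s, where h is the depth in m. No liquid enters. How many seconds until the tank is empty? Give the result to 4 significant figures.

A dh/dt = −Q_out = −0.009890 √h.
Separate and integrate: 2(√h − √h₀) = −(0.009890/A) t.
Set h = 0: 2√h₀ = (0.009890/A) t_empty ⇒ t_empty = 2A√h₀/0.009890.
t_empty = 2·2.276·√3.786/0.009890 = 4.55200·1.94576/0.009890 = 895.563 s.

895.6 s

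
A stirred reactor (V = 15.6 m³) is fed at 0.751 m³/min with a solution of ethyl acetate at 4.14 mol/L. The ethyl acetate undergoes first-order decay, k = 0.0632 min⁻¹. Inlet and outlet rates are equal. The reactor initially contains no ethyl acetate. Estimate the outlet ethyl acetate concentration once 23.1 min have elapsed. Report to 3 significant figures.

Accumulation = in − out − consumed: V dC/dt = Q C_in − Q C − k V C.
This is linear with rate a = Q/V + k = 0.11134 min⁻¹.
C_ss = Q C_in/(Q + kV) = 1.7900 mol/L; C(t) = C_ss + (C₀ − C_ss) e^(−a t).
C(23.1) = 1.7900 + (-1.7900)·e^(−0.11134·23.1) = 1.7900 + (-1.7900)·0.076384 = 1.6533 mol/L.

1.65 mol/L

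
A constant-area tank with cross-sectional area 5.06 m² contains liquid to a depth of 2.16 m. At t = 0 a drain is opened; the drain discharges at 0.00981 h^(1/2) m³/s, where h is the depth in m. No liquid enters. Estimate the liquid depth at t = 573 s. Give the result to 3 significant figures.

0.836 m

With no inflow, A dh/dt = −0.00981 √h.
Separate and integrate: 2(√h − √h₀) = −(0.00981/A) t.
√h = √2.16 − 0.00981·573/(2·5.06) = 1.4697 − 0.55545 = 0.91425.
h = 0.91425² = 0.83585 m.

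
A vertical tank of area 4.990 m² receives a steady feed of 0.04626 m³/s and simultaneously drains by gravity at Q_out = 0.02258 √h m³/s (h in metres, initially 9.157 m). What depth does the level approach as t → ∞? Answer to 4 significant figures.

4.197 m

A dh/dt = Q_in − 0.02258 √h. Steady state requires inflow = outflow:
Q_in = 0.02258 √h_ss ⇒ √h_ss = 0.04626/0.02258 = 2.04872.
h_ss = 2.04872² = 4.19724 m. (Since h₀ = 9.157 m > h_ss, the level will fall toward this value.)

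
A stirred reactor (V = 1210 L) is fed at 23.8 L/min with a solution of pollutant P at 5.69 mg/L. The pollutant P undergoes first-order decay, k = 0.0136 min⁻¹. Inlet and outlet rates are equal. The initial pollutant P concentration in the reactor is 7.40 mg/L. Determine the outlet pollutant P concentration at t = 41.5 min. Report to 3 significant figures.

4.38 mg/L

Species balance: V dC/dt = Q C_in − Q C − k V C.
dC/dt = (Q/V) C_in − (Q/V + k) C; effective rate a = Q/V + k = 0.019669 + 0.0136 = 0.033269 min⁻¹.
C_ss = Q C_in/(Q + kV) = 3.3640 mg/L; C(t) = C_ss + (C₀ − C_ss) e^(−a t).
C(41.5) = 3.3640 + (4.0360)·e^(−0.033269·41.5) = 3.3640 + (4.0360)·0.25141 = 4.3787 mg/L.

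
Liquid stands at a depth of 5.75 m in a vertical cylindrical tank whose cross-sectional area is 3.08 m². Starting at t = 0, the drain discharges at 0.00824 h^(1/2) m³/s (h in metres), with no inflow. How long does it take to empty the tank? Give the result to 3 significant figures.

1790 s

With no inflow, A dh/dt = −0.00824 √h.
∫ h^(−1/2) dh = −(0.00824/A) ∫ dt, giving 2√h = 2√h₀ − (0.00824/A) t.
Set h = 0: 2√h₀ = (0.00824/A) t_empty ⇒ t_empty = 2A√h₀/0.00824.
t_empty = 2·3.08·√5.75/0.00824 = 6.1600·2.3979/0.00824 = 1792.6 s.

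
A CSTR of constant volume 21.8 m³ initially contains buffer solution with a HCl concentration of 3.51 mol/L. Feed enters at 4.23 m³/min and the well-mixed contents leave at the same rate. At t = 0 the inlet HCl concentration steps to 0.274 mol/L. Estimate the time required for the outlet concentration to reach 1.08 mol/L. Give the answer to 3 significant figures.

Species balance: V dC/dt = Q(C_in − C) ⇒ τ = V/Q = 5.1537 min.
C(t) = C_in + (C₀ − C_in) e^(−t/τ). Set C = 1.08 and solve for t:
e^(−t/τ) = (C − C_in)/(C₀ − C_in) = (1.08 − 0.274)/(3.51 − 0.274) = 0.24907
t = −τ ln(…) = 5.1537 × 1.3900 = 7.1636 min.

7.16 min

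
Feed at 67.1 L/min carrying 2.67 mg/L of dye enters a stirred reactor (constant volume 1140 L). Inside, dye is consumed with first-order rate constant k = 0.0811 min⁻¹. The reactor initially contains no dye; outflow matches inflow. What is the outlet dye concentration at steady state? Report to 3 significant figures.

1.12 mg/L

V dC/dt = Q(C_in − C) − k V C.
Steady state (dC/dt = 0): C_ss = Q C_in/(Q + kV) = C_in/(1 + kV/Q).
C_ss = 67.1·2.67/(67.1 + 0.0811·1140) = 179.16/159.55 = 1.1229 mg/L.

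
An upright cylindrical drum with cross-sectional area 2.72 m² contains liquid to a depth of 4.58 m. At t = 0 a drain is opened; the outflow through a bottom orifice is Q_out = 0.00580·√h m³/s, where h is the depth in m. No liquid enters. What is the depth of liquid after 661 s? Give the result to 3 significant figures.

With no inflow, A dh/dt = −0.00580 √h.
∫ h^(−1/2) dh = −(0.00580/A) ∫ dt, giving 2√h = 2√h₀ − (0.00580/A) t.
√h = √4.58 − 0.00580·661/(2·2.72) = 2.1401 − 0.70474 = 1.4354.
h = 1.4354² = 2.0602 m.

2.06 m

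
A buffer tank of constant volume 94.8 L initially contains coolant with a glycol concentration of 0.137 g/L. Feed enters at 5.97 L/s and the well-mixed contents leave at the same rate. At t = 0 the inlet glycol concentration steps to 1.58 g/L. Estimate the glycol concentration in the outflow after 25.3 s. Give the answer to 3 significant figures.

Accumulation = in − out for the solute gives V dC/dt = Q(C_in − C).
Rewrite as dC/dt + C/τ = C_in/τ, τ = V/Q = 15.879 s.
This is linear first-order; C(t) = C_in + (C₀ − C_in) e^(−t/τ).
C(25.3) = 1.58 + (0.137 − 1.58)·e^(−25.3/15.879) = 1.58 + (-1.4430)·0.20326 = 1.2867 g/L.

1.29 g/L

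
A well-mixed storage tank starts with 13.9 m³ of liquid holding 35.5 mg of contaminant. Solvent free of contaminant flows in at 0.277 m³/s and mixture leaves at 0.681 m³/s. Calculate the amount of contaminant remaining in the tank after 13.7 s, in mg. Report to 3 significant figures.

15.1 mg

Total volume: dV/dt = Q_in − Q_out = -0.40400 m³/s, so V(t) = 13.9 − 0.40400 t and V(13.7) = 8.3652 m³.
No contaminant enters, so dm/dt = −Q_out · (m/V).
dm/m = −Q_out dt/(V₀ − 0.40400 t); integrating gives ln(m/m₀) = −(Q_out/(Q_in−Q_out)) ln(V/V₀).
m = m₀ (V₀/V)^(Q_out/(Q_in−Q_out)) = 35.5 × (13.9/8.3652)^(-1.6856) = 15.083 mg.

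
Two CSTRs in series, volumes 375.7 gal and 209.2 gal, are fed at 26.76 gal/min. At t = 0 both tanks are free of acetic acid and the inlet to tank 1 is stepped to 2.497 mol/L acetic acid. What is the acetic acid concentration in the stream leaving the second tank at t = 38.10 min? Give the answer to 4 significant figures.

2.147 mol/L

Species balance on tank i: dCᵢ/dt = (Cᵢ₋₁ − Cᵢ)/τᵢ with τᵢ = Vᵢ/Q.
τ₁ = 375.7/26.76 = 14.0396 min; τ₂ = 209.2/26.76 = 7.81764 min.
Tank 1: C₁ = C_in(1 − e^(−t/τ₁)). Tank 2 (τ₁ ≠ τ₂): C₂ = C_in[1 − (τ₁ e^(−t/τ₁) − τ₂ e^(−t/τ₂))/(τ₁ − τ₂)].
At t = 38.10: e^(−t/τ₁) = 0.0662877, e^(−t/τ₂) = 0.00764583.
C₂ = 2.497·[1 − (14.0396·0.0662877 − 7.81764·0.00764583)/(6.22197)] = 2.497·0.860031 = 2.14750 mol/L.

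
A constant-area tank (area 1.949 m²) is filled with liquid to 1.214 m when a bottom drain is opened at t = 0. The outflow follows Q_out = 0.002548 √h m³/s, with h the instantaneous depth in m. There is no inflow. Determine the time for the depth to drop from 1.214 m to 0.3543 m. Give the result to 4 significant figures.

With no inflow, A dh/dt = −0.002548 √h.
Separate and integrate: 2(√h − √h₀) = −(0.002548/A) t.
t = 2A(√h₀ − √h)/0.002548 = 2·1.949·(√1.214 − √0.3543)/0.002548
  = 3.89800 × (1.10182 − 0.595231) / 0.002548 = 774.989 s.

775.0 s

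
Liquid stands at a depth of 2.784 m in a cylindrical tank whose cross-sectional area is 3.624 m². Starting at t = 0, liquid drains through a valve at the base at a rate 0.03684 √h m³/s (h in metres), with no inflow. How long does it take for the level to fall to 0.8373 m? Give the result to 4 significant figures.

148.2 s

Mass balance (ρ constant): A dh/dt = −0.03684 √h.
∫ h^(−1/2) dh = −(0.03684/A) ∫ dt, giving 2√h = 2√h₀ − (0.03684/A) t.
t = 2A(√h₀ − √h)/0.03684 = 2·3.624·(√2.784 − √0.8373)/0.03684
  = 7.24800 × (1.66853 − 0.915041) / 0.03684 = 148.244 s.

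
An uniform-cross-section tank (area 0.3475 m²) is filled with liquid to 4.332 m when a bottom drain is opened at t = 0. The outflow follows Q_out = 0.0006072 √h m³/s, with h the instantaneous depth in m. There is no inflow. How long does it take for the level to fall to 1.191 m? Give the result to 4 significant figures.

Mass balance (ρ constant): A dh/dt = −0.0006072 √h.
This is separable: 2 d(√h)/dt = −0.0006072/A, so √h = √h₀ − (0.0006072/(2A)) t.
t = 2A(√h₀ − √h)/0.0006072 = 2·0.3475·(√4.332 − √1.191)/0.0006072
  = 0.695000 × (2.08135 − 1.09133) / 0.0006072 = 1133.17 s.

1133 s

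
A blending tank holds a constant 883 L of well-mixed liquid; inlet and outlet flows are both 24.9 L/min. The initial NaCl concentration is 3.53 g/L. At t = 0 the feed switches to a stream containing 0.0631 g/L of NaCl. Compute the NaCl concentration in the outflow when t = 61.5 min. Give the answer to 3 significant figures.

0.675 g/L

Accumulation = in − out for the solute gives V dC/dt = Q(C_in − C).
Rewrite as dC/dt + C/τ = C_in/τ, τ = V/Q = 35.462 min.
Solution: C(t) = C_in + (C₀ − C_in) e^(−t/τ).
C(61.5) = 0.0631 + (3.53 − 0.0631)·e^(−61.5/35.462) = 0.0631 + (3.4669)·0.17653 = 0.67512 g/L.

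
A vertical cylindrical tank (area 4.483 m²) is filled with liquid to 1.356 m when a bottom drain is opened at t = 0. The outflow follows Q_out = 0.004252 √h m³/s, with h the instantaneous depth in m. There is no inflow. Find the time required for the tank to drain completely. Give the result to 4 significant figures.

2455 s

Unsteady balance on liquid volume: A dh/dt = −0.004252 √h.
This is separable: 2 d(√h)/dt = −0.004252/A, so √h = √h₀ − (0.004252/(2A)) t.
Set h = 0: 2√h₀ = (0.004252/A) t_empty ⇒ t_empty = 2A√h₀/0.004252.
t_empty = 2·4.483·√1.356/0.004252 = 8.96600·1.16447/0.004252 = 2455.47 s.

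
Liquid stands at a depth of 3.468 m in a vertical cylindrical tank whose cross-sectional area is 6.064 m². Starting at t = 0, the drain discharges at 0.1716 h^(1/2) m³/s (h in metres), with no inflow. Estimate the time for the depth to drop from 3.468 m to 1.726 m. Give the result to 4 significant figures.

A dh/dt = −Q_out = −0.1716 √h.
Separate and integrate: 2(√h − √h₀) = −(0.1716/A) t.
t = 2A(√h₀ − √h)/0.1716 = 2·6.064·(√3.468 − √1.726)/0.1716
  = 12.1280 × (1.86226 − 1.31377) / 0.1716 = 38.7646 s.

38.76 s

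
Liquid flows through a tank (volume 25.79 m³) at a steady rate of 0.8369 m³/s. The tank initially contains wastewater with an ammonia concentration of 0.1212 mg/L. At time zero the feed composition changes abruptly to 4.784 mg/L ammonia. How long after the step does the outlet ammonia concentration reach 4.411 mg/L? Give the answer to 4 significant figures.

Transient balance on the dissolved component: V dC/dt = Q(C_in − C), so τ = V/Q = 30.8161 s.
C(t) = C_in + (C₀ − C_in) e^(−t/τ). Set C = 4.411 and solve for t:
e^(−t/τ) = (C − C_in)/(C₀ − C_in) = (4.411 − 4.784)/(0.1212 − 4.784) = 0.0799949
t = −τ ln(…) = 30.8161 × 2.52579 = 77.8351 s.

77.84 s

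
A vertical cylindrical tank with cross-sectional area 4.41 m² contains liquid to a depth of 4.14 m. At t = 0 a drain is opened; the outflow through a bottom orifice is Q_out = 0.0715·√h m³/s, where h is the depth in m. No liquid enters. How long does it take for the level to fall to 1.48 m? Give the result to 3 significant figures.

With no inflow, A dh/dt = −0.0715 √h.
Separate and integrate: 2(√h − √h₀) = −(0.0715/A) t.
t = 2A(√h₀ − √h)/0.0715 = 2·4.41·(√4.14 − √1.48)/0.0715
  = 8.8200 × (2.0347 − 1.2166) / 0.0715 = 100.92 s.

101 s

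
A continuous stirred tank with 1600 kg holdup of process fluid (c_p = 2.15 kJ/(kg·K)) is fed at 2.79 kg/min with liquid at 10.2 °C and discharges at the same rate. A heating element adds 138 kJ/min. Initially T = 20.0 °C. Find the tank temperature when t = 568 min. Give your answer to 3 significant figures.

Heat balance on the well-mixed liquid: M c_p dT/dt = ṁ c_p (T_in − T) + 138.
Rearrange: dT/dt = (T_ss − T)/τ with τ = M/ṁ = 573.48 min and T_ss = T_in + Q̇/(ṁ c_p) = 33.206 °C.
This is linear first-order; T(t) = T_ss + (T₀ − T_ss) e^(−t/τ).
T(568) = 33.206 + (-13.206)·e^(−568/573.48) = 33.206 + (-13.206)·0.37141 = 28.301 °C.

28.3 °C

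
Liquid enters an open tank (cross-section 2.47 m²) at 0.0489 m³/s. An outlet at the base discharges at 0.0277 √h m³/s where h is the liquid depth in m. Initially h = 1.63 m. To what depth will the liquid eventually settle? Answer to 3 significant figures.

3.12 m

Level balance: A dh/dt = 0.0489 − 0.0277 √h. Setting dh/dt = 0:
Q_in = 0.0277 √h_ss ⇒ √h_ss = 0.0489/0.0277 = 1.7653.
h_ss = 1.7653² = 3.1164 m. (Since h₀ = 1.63 m < h_ss, the level will rise toward this value.)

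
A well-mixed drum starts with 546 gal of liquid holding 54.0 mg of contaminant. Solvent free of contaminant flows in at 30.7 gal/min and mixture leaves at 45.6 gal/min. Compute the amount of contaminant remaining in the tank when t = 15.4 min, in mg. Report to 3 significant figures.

10.2 mg

Total volume: dV/dt = Q_in − Q_out = -14.900 gal/min, so V(t) = 546 − 14.900 t and V(15.4) = 316.54 gal.
Solute balance: dm/dt = 0 − Q_out C = −Q_out m/V(t).
Separate: dm/m = −Q_out dt/V(t) ⇒ ln(m/m₀) = −(Q_out/(Q_in−Q_out)) ln(V/V₀).
m = m₀ (V₀/V)^(Q_out/(Q_in−Q_out)) = 54.0 × (546/316.54)^(-3.0604) = 10.181 mg.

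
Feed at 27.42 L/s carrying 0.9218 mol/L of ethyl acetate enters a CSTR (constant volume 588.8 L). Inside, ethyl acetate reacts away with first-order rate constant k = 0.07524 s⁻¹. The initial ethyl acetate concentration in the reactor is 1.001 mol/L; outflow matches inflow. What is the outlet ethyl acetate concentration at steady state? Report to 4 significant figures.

Accumulation = in − out − consumed: V dC/dt = Q C_in − Q C − k V C.
At steady state: 0 = Q C_in − (Q + kV) C_ss, so C_ss = Q C_in/(Q + kV).
C_ss = 27.42·0.9218/(27.42 + 0.07524·588.8) = 25.2758/71.7213 = 0.352416 mol/L.

0.3524 mol/L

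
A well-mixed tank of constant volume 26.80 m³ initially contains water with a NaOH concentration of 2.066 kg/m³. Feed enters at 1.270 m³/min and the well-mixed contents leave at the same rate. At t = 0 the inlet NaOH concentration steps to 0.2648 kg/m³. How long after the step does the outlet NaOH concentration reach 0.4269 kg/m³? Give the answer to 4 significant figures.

Species balance: V dC/dt = Q(C_in − C) ⇒ τ = V/Q = 21.1024 min.
C(t) = C_in + (C₀ − C_in) e^(−t/τ). Set C = 0.4269 and solve for t:
e^(−t/τ) = (C − C_in)/(C₀ − C_in) = (0.4269 − 0.2648)/(2.066 − 0.2648) = 0.0899956
t = −τ ln(…) = 21.1024 × 2.40799 = 50.8144 min.

50.81 min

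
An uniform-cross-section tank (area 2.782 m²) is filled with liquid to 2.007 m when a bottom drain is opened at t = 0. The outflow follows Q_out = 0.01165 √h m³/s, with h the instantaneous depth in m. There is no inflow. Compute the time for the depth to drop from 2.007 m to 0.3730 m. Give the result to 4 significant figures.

With no inflow, A dh/dt = −0.01165 √h.
This is separable: 2 d(√h)/dt = −0.01165/A, so √h = √h₀ − (0.01165/(2A)) t.
t = 2A(√h₀ − √h)/0.01165 = 2·2.782·(√2.007 − √0.3730)/0.01165
  = 5.56400 × (1.41669 − 0.610737) / 0.01165 = 384.918 s.

384.9 s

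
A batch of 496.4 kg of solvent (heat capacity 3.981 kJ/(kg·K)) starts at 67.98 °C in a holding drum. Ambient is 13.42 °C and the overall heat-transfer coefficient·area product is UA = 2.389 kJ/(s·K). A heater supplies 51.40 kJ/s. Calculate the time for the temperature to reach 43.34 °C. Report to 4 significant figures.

M c_p dT/dt = −UA(T − T_amb) + Q̇.
τ = M c_p/UA = 827.195 s; T_ss = T_amb + Q̇/UA = 13.42 + 51.40/2.389 = 34.9353 °C.
T(t) = T_ss + (T₀ − T_ss)e^(−t/τ); set T = 43.34:
t = −τ ln[(T − T_ss)/(T₀ − T_ss)] = −827.195 · ln(0.254344) = 1132.49 s.

1132 s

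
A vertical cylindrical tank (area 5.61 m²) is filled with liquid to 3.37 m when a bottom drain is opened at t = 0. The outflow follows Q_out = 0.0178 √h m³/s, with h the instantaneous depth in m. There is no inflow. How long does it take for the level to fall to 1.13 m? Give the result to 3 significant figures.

487 s

With no inflow, A dh/dt = −0.0178 √h.
∫ h^(−1/2) dh = −(0.0178/A) ∫ dt, giving 2√h = 2√h₀ − (0.0178/A) t.
t = 2A(√h₀ − √h)/0.0178 = 2·5.61·(√3.37 − √1.13)/0.0178
  = 11.220 × (1.8358 − 1.0630) / 0.0178 = 487.09 s.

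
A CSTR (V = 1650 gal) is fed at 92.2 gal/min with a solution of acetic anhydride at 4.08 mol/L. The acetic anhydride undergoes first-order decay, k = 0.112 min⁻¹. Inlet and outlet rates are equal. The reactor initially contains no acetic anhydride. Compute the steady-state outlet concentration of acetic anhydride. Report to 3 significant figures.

V dC/dt = Q(C_in − C) − k V C.
At steady state: 0 = Q C_in − (Q + kV) C_ss, so C_ss = Q C_in/(Q + kV).
C_ss = 92.2·4.08/(92.2 + 0.112·1650) = 376.18/277.00 = 1.3580 mol/L.

1.36 mol/L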